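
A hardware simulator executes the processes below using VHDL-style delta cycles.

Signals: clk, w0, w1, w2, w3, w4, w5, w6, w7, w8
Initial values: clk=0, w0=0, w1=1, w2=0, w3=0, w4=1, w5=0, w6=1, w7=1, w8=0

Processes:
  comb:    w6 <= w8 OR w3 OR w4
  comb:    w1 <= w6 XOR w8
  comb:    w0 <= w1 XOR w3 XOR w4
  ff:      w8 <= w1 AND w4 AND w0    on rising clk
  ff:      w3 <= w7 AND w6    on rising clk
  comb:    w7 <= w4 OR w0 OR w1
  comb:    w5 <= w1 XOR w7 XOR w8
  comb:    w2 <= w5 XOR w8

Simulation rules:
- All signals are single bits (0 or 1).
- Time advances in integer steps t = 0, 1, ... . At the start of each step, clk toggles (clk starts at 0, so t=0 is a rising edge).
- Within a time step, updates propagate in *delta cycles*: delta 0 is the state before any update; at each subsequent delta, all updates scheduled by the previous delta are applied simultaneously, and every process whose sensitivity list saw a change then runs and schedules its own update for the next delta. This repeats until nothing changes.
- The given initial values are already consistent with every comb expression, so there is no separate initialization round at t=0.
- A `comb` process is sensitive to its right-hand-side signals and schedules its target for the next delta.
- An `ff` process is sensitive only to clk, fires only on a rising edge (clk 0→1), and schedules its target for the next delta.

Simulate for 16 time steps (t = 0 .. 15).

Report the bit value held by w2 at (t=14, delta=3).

1

t=0 Δ0: w0=0 w2=0 w4=1 w1=1 w3=0 w8=0 w7=1 w6=1 clk=0 w5=0
  Δ1: clk:0→1
  Δ2: w3:0→1
  Δ3: w0:0→1
  (3Δ to stable)
t=1 Δ0: w0=1 w2=0 w4=1 w1=1 w3=1 w8=0 w7=1 w6=1 clk=1 w5=0
  Δ1: clk:1→0
  (1Δ to stable)
t=2 Δ0: w0=1 w2=0 w4=1 w1=1 w3=1 w8=0 w7=1 w6=1 clk=0 w5=0
  Δ1: clk:0→1
  Δ2: w8:0→1
  Δ3: w2:0→1, w1:1→0, w5:0→1
  Δ4: w0:1→0, w2:1→0, w5:1→0
  Δ5: w2:0→1
  (5Δ to stable)
t=3 Δ0: w0=0 w2=1 w4=1 w1=0 w3=1 w8=1 w7=1 w6=1 clk=1 w5=0
  Δ1: clk:1→0
  (1Δ to stable)
t=4 Δ0: w0=0 w2=1 w4=1 w1=0 w3=1 w8=1 w7=1 w6=1 clk=0 w5=0
  Δ1: clk:0→1
  Δ2: w8:1→0
  Δ3: w2:1→0, w1:0→1, w5:0→1
  Δ4: w0:0→1, w2:0→1, w5:1→0
  Δ5: w2:1→0
  (5Δ to stable)
t=5 Δ0: w0=1 w2=0 w4=1 w1=1 w3=1 w8=0 w7=1 w6=1 clk=1 w5=0
  Δ1: clk:1→0
  (1Δ to stable)
t=6 Δ0: w0=1 w2=0 w4=1 w1=1 w3=1 w8=0 w7=1 w6=1 clk=0 w5=0
  Δ1: clk:0→1
  Δ2: w8:0→1
  Δ3: w2:0→1, w1:1→0, w5:0→1
  Δ4: w0:1→0, w2:1→0, w5:1→0
  Δ5: w2:0→1
  (5Δ to stable)
t=7 Δ0: w0=0 w2=1 w4=1 w1=0 w3=1 w8=1 w7=1 w6=1 clk=1 w5=0
  Δ1: clk:1→0
  (1Δ to stable)
t=8 Δ0: w0=0 w2=1 w4=1 w1=0 w3=1 w8=1 w7=1 w6=1 clk=0 w5=0
  Δ1: clk:0→1
  Δ2: w8:1→0
  Δ3: w2:1→0, w1:0→1, w5:0→1
  Δ4: w0:0→1, w2:0→1, w5:1→0
  Δ5: w2:1→0
  (5Δ to stable)
t=9 Δ0: w0=1 w2=0 w4=1 w1=1 w3=1 w8=0 w7=1 w6=1 clk=1 w5=0
  Δ1: clk:1→0
  (1Δ to stable)
t=10 Δ0: w0=1 w2=0 w4=1 w1=1 w3=1 w8=0 w7=1 w6=1 clk=0 w5=0
  Δ1: clk:0→1
  Δ2: w8:0→1
  Δ3: w2:0→1, w1:1→0, w5:0→1
  Δ4: w0:1→0, w2:1→0, w5:1→0
  Δ5: w2:0→1
  (5Δ to stable)
t=11 Δ0: w0=0 w2=1 w4=1 w1=0 w3=1 w8=1 w7=1 w6=1 clk=1 w5=0
  Δ1: clk:1→0
  (1Δ to stable)
t=12 Δ0: w0=0 w2=1 w4=1 w1=0 w3=1 w8=1 w7=1 w6=1 clk=0 w5=0
  Δ1: clk:0→1
  Δ2: w8:1→0
  Δ3: w2:1→0, w1:0→1, w5:0→1
  Δ4: w0:0→1, w2:0→1, w5:1→0
  Δ5: w2:1→0
  (5Δ to stable)
t=13 Δ0: w0=1 w2=0 w4=1 w1=1 w3=1 w8=0 w7=1 w6=1 clk=1 w5=0
  Δ1: clk:1→0
  (1Δ to stable)
t=14 Δ0: w0=1 w2=0 w4=1 w1=1 w3=1 w8=0 w7=1 w6=1 clk=0 w5=0
  Δ1: clk:0→1
  Δ2: w8:0→1
  Δ3: w2:0→1, w1:1→0, w5:0→1
  Δ4: w0:1→0, w2:1→0, w5:1→0
  Δ5: w2:0→1
  (5Δ to stable)
t=15 Δ0: w0=0 w2=1 w4=1 w1=0 w3=1 w8=1 w7=1 w6=1 clk=1 w5=0
  Δ1: clk:1→0
  (1Δ to stable)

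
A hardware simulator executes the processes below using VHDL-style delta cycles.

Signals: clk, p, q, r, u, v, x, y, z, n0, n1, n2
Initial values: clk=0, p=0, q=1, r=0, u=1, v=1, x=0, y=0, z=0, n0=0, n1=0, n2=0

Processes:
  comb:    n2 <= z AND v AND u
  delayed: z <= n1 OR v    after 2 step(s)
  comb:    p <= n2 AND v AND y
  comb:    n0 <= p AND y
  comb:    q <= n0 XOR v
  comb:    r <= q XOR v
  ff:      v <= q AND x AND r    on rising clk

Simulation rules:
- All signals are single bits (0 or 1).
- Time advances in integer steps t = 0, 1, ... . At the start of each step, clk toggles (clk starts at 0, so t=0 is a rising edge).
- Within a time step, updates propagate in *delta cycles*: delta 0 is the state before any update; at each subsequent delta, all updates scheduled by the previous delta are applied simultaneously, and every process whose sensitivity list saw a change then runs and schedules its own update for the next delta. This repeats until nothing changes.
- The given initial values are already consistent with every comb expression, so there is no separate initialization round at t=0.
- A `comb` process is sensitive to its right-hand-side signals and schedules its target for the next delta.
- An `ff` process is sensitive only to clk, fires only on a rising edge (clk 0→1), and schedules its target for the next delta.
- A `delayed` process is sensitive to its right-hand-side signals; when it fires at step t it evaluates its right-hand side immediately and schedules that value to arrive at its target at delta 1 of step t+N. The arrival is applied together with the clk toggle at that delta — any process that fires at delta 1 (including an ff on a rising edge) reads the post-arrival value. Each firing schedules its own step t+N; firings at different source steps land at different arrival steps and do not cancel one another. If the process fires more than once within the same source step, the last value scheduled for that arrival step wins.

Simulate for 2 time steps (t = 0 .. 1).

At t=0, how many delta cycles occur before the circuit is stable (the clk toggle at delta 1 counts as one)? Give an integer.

4

[bits: z,u,y,v,r,n2,n0,q,n1,x,p,clk]
t=0: Δ0=010100010000 Δ1=010100010001 Δ2=010000010001 Δ3=010010000001 Δ4=010000000001 | 4Δ
t=1: Δ0=010000000001 Δ1=010000000000 | 1Δ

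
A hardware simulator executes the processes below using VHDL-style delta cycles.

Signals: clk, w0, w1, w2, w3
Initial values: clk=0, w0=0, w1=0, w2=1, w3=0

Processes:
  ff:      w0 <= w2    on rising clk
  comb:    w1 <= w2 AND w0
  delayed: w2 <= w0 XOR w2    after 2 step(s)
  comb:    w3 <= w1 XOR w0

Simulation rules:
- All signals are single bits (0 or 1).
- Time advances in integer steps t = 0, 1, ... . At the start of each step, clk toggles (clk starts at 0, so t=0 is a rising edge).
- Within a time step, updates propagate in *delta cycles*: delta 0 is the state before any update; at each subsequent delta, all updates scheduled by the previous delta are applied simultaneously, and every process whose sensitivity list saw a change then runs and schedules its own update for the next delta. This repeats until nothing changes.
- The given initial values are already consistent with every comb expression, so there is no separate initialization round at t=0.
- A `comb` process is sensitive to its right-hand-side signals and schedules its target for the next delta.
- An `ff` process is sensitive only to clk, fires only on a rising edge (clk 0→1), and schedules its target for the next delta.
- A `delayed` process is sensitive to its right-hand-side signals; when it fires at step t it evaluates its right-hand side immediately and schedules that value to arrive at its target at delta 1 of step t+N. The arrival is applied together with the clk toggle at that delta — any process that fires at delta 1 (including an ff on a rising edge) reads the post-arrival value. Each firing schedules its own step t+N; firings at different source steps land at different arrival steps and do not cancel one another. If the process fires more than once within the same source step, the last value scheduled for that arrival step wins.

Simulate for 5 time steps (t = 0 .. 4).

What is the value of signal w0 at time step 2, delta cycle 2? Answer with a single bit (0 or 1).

t0.Δ0 w0=0 w2=1 w3=0 w1=0 clk=0
t0.Δ1 w0=0 w2=1 w3=0 w1=0 clk=1
t0.Δ2 w0=1 w2=1 w3=0 w1=0 clk=1
t0.Δ3 w0=1 w2=1 w3=1 w1=1 clk=1
t0.Δ4 w0=1 w2=1 w3=0 w1=1 clk=1
t1.Δ0 w0=1 w2=1 w3=0 w1=1 clk=1
t1.Δ1 w0=1 w2=1 w3=0 w1=1 clk=0
t2.Δ0 w0=1 w2=1 w3=0 w1=1 clk=0
t2.Δ1 w0=1 w2=0 w3=0 w1=1 clk=1
t2.Δ2 w0=0 w2=0 w3=0 w1=0 clk=1
t3.Δ0 w0=0 w2=0 w3=0 w1=0 clk=1
t3.Δ1 w0=0 w2=0 w3=0 w1=0 clk=0
t4.Δ0 w0=0 w2=0 w3=0 w1=0 clk=0
t4.Δ1 w0=0 w2=0 w3=0 w1=0 clk=1

0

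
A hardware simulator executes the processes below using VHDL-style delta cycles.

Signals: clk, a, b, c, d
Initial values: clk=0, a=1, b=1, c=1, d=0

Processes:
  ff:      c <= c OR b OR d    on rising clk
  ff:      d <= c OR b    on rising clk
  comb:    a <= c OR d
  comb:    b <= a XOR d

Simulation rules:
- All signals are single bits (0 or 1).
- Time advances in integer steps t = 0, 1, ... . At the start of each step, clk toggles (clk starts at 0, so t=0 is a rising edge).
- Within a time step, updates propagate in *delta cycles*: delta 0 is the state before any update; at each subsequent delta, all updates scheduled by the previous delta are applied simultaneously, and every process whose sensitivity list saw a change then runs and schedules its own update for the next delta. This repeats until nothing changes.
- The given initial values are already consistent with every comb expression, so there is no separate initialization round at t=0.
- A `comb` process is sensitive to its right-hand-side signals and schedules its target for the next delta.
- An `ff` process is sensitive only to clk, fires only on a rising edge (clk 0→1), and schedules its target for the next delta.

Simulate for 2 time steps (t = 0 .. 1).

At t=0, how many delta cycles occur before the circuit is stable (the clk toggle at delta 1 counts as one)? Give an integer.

3

t0.Δ0 c=1 clk=0 a=1 b=1 d=0
t0.Δ1 c=1 clk=1 a=1 b=1 d=0
t0.Δ2 c=1 clk=1 a=1 b=1 d=1
t0.Δ3 c=1 clk=1 a=1 b=0 d=1
t1.Δ0 c=1 clk=1 a=1 b=0 d=1
t1.Δ1 c=1 clk=0 a=1 b=0 d=1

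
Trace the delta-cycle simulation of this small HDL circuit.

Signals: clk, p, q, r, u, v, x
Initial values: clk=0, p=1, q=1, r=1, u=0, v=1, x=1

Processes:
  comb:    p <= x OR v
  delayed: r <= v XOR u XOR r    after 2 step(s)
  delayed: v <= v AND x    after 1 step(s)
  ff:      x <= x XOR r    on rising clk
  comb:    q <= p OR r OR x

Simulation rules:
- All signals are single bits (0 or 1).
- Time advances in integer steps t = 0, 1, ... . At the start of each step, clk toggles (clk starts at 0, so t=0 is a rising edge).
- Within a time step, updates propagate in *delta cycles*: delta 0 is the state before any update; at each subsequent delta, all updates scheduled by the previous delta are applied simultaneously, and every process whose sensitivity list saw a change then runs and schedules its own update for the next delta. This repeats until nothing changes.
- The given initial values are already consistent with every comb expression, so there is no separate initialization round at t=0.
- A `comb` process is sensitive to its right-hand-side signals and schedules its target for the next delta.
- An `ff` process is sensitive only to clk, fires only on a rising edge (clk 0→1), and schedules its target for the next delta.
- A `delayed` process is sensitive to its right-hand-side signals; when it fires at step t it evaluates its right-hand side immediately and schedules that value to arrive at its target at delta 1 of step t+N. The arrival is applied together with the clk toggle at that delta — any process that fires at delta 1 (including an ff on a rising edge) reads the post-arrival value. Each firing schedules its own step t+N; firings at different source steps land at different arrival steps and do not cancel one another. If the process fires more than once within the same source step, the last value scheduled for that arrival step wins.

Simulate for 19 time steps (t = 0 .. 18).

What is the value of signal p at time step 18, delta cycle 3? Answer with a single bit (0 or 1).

t=0 Δ0: p=1 u=0 r=1 x=1 v=1 clk=0 q=1
  Δ1: clk:0→1
  Δ2: x:1→0
  (2Δ to stable)
t=1 Δ0: p=1 u=0 r=1 x=0 v=1 clk=1 q=1
  Δ1: v:1→0, clk:1→0
  Δ2: p:1→0
  (2Δ to stable)
t=2 Δ0: p=0 u=0 r=1 x=0 v=0 clk=0 q=1
  Δ1: clk:0→1
  Δ2: x:0→1
  Δ3: p:0→1
  (3Δ to stable)
t=3 Δ0: p=1 u=0 r=1 x=1 v=0 clk=1 q=1
  Δ1: clk:1→0
  (1Δ to stable)
t=4 Δ0: p=1 u=0 r=1 x=1 v=0 clk=0 q=1
  Δ1: clk:0→1
  Δ2: x:1→0
  Δ3: p:1→0
  (3Δ to stable)
t=5 Δ0: p=0 u=0 r=1 x=0 v=0 clk=1 q=1
  Δ1: clk:1→0
  (1Δ to stable)
t=6 Δ0: p=0 u=0 r=1 x=0 v=0 clk=0 q=1
  Δ1: clk:0→1
  Δ2: x:0→1
  Δ3: p:0→1
  (3Δ to stable)
t=7 Δ0: p=1 u=0 r=1 x=1 v=0 clk=1 q=1
  Δ1: clk:1→0
  (1Δ to stable)
t=8 Δ0: p=1 u=0 r=1 x=1 v=0 clk=0 q=1
  Δ1: clk:0→1
  Δ2: x:1→0
  Δ3: p:1→0
  (3Δ to stable)
t=9 Δ0: p=0 u=0 r=1 x=0 v=0 clk=1 q=1
  Δ1: clk:1→0
  (1Δ to stable)
t=10 Δ0: p=0 u=0 r=1 x=0 v=0 clk=0 q=1
  Δ1: clk:0→1
  Δ2: x:0→1
  Δ3: p:0→1
  (3Δ to stable)
t=11 Δ0: p=1 u=0 r=1 x=1 v=0 clk=1 q=1
  Δ1: clk:1→0
  (1Δ to stable)
t=12 Δ0: p=1 u=0 r=1 x=1 v=0 clk=0 q=1
  Δ1: clk:0→1
  Δ2: x:1→0
  Δ3: p:1→0
  (3Δ to stable)
t=13 Δ0: p=0 u=0 r=1 x=0 v=0 clk=1 q=1
  Δ1: clk:1→0
  (1Δ to stable)
t=14 Δ0: p=0 u=0 r=1 x=0 v=0 clk=0 q=1
  Δ1: clk:0→1
  Δ2: x:0→1
  Δ3: p:0→1
  (3Δ to stable)
t=15 Δ0: p=1 u=0 r=1 x=1 v=0 clk=1 q=1
  Δ1: clk:1→0
  (1Δ to stable)
t=16 Δ0: p=1 u=0 r=1 x=1 v=0 clk=0 q=1
  Δ1: clk:0→1
  Δ2: x:1→0
  Δ3: p:1→0
  (3Δ to stable)
t=17 Δ0: p=0 u=0 r=1 x=0 v=0 clk=1 q=1
  Δ1: clk:1→0
  (1Δ to stable)
t=18 Δ0: p=0 u=0 r=1 x=0 v=0 clk=0 q=1
  Δ1: clk:0→1
  Δ2: x:0→1
  Δ3: p:0→1
  (3Δ to stable)

1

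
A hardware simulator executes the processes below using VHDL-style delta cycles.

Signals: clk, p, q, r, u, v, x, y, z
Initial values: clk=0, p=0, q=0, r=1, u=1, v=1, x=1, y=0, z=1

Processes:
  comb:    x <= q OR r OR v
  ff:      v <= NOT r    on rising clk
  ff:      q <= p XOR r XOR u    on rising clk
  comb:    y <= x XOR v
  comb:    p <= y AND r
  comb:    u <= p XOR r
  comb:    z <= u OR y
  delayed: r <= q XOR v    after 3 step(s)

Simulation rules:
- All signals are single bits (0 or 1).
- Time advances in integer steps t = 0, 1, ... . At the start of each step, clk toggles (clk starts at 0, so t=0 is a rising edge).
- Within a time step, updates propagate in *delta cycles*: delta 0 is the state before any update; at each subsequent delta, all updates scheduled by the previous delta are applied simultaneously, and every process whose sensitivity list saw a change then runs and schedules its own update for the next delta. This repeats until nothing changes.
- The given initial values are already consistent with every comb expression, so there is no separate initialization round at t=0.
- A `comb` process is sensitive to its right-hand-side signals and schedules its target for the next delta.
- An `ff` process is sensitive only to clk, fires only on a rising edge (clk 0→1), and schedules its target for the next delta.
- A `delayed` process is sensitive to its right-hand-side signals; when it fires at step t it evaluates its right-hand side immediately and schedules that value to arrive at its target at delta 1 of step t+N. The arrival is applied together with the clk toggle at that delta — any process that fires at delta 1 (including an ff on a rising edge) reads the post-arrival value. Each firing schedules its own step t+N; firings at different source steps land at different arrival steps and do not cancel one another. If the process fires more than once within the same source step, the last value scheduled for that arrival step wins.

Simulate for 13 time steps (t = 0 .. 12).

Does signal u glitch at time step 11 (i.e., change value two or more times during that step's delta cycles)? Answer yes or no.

yes

t0.Δ0 x=1 p=0 q=0 u=1 v=1 y=0 z=1 r=1 clk=0
t0.Δ1 x=1 p=0 q=0 u=1 v=1 y=0 z=1 r=1 clk=1
t0.Δ2 x=1 p=0 q=0 u=1 v=0 y=0 z=1 r=1 clk=1
t0.Δ3 x=1 p=0 q=0 u=1 v=0 y=1 z=1 r=1 clk=1
t0.Δ4 x=1 p=1 q=0 u=1 v=0 y=1 z=1 r=1 clk=1
t0.Δ5 x=1 p=1 q=0 u=0 v=0 y=1 z=1 r=1 clk=1
t1.Δ0 x=1 p=1 q=0 u=0 v=0 y=1 z=1 r=1 clk=1
t1.Δ1 x=1 p=1 q=0 u=0 v=0 y=1 z=1 r=1 clk=0
t2.Δ0 x=1 p=1 q=0 u=0 v=0 y=1 z=1 r=1 clk=0
t2.Δ1 x=1 p=1 q=0 u=0 v=0 y=1 z=1 r=1 clk=1
t3.Δ0 x=1 p=1 q=0 u=0 v=0 y=1 z=1 r=1 clk=1
t3.Δ1 x=1 p=1 q=0 u=0 v=0 y=1 z=1 r=0 clk=0
t3.Δ2 x=0 p=0 q=0 u=1 v=0 y=1 z=1 r=0 clk=0
t3.Δ3 x=0 p=0 q=0 u=0 v=0 y=0 z=1 r=0 clk=0
t3.Δ4 x=0 p=0 q=0 u=0 v=0 y=0 z=0 r=0 clk=0
t4.Δ0 x=0 p=0 q=0 u=0 v=0 y=0 z=0 r=0 clk=0
t4.Δ1 x=0 p=0 q=0 u=0 v=0 y=0 z=0 r=0 clk=1
t4.Δ2 x=0 p=0 q=0 u=0 v=1 y=0 z=0 r=0 clk=1
t4.Δ3 x=1 p=0 q=0 u=0 v=1 y=1 z=0 r=0 clk=1
t4.Δ4 x=1 p=0 q=0 u=0 v=1 y=0 z=1 r=0 clk=1
t4.Δ5 x=1 p=0 q=0 u=0 v=1 y=0 z=0 r=0 clk=1
t5.Δ0 x=1 p=0 q=0 u=0 v=1 y=0 z=0 r=0 clk=1
t5.Δ1 x=1 p=0 q=0 u=0 v=1 y=0 z=0 r=0 clk=0
t6.Δ0 x=1 p=0 q=0 u=0 v=1 y=0 z=0 r=0 clk=0
t6.Δ1 x=1 p=0 q=0 u=0 v=1 y=0 z=0 r=0 clk=1
t7.Δ0 x=1 p=0 q=0 u=0 v=1 y=0 z=0 r=0 clk=1
t7.Δ1 x=1 p=0 q=0 u=0 v=1 y=0 z=0 r=1 clk=0
t7.Δ2 x=1 p=0 q=0 u=1 v=1 y=0 z=0 r=1 clk=0
t7.Δ3 x=1 p=0 q=0 u=1 v=1 y=0 z=1 r=1 clk=0
t8.Δ0 x=1 p=0 q=0 u=1 v=1 y=0 z=1 r=1 clk=0
t8.Δ1 x=1 p=0 q=0 u=1 v=1 y=0 z=1 r=1 clk=1
t8.Δ2 x=1 p=0 q=0 u=1 v=0 y=0 z=1 r=1 clk=1
t8.Δ3 x=1 p=0 q=0 u=1 v=0 y=1 z=1 r=1 clk=1
t8.Δ4 x=1 p=1 q=0 u=1 v=0 y=1 z=1 r=1 clk=1
t8.Δ5 x=1 p=1 q=0 u=0 v=0 y=1 z=1 r=1 clk=1
t9.Δ0 x=1 p=1 q=0 u=0 v=0 y=1 z=1 r=1 clk=1
t9.Δ1 x=1 p=1 q=0 u=0 v=0 y=1 z=1 r=1 clk=0
t10.Δ0 x=1 p=1 q=0 u=0 v=0 y=1 z=1 r=1 clk=0
t10.Δ1 x=1 p=1 q=0 u=0 v=0 y=1 z=1 r=1 clk=1
t11.Δ0 x=1 p=1 q=0 u=0 v=0 y=1 z=1 r=1 clk=1
t11.Δ1 x=1 p=1 q=0 u=0 v=0 y=1 z=1 r=0 clk=0
t11.Δ2 x=0 p=0 q=0 u=1 v=0 y=1 z=1 r=0 clk=0
t11.Δ3 x=0 p=0 q=0 u=0 v=0 y=0 z=1 r=0 clk=0
t11.Δ4 x=0 p=0 q=0 u=0 v=0 y=0 z=0 r=0 clk=0
t12.Δ0 x=0 p=0 q=0 u=0 v=0 y=0 z=0 r=0 clk=0
t12.Δ1 x=0 p=0 q=0 u=0 v=0 y=0 z=0 r=0 clk=1
t12.Δ2 x=0 p=0 q=0 u=0 v=1 y=0 z=0 r=0 clk=1
t12.Δ3 x=1 p=0 q=0 u=0 v=1 y=1 z=0 r=0 clk=1
t12.Δ4 x=1 p=0 q=0 u=0 v=1 y=0 z=1 r=0 clk=1
t12.Δ5 x=1 p=0 q=0 u=0 v=1 y=0 z=0 r=0 clk=1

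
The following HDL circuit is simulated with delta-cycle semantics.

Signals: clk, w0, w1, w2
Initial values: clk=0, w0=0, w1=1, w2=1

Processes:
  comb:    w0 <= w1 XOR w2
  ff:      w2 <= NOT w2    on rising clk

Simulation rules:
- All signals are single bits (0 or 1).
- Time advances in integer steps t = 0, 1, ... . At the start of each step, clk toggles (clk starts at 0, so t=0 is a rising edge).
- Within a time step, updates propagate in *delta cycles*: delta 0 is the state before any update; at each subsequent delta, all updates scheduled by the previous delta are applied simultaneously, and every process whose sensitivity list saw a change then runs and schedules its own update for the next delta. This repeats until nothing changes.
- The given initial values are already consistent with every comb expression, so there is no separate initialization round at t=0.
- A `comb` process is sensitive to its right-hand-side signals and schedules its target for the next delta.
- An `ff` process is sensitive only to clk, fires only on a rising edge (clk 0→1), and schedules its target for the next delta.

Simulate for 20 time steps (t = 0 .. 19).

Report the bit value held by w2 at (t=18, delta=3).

t0.Δ0 w0=0 w2=1 w1=1 clk=0
t0.Δ1 w0=0 w2=1 w1=1 clk=1
t0.Δ2 w0=0 w2=0 w1=1 clk=1
t0.Δ3 w0=1 w2=0 w1=1 clk=1
t1.Δ0 w0=1 w2=0 w1=1 clk=1
t1.Δ1 w0=1 w2=0 w1=1 clk=0
t2.Δ0 w0=1 w2=0 w1=1 clk=0
t2.Δ1 w0=1 w2=0 w1=1 clk=1
t2.Δ2 w0=1 w2=1 w1=1 clk=1
t2.Δ3 w0=0 w2=1 w1=1 clk=1
t3.Δ0 w0=0 w2=1 w1=1 clk=1
t3.Δ1 w0=0 w2=1 w1=1 clk=0
t4.Δ0 w0=0 w2=1 w1=1 clk=0
t4.Δ1 w0=0 w2=1 w1=1 clk=1
t4.Δ2 w0=0 w2=0 w1=1 clk=1
t4.Δ3 w0=1 w2=0 w1=1 clk=1
t5.Δ0 w0=1 w2=0 w1=1 clk=1
t5.Δ1 w0=1 w2=0 w1=1 clk=0
t6.Δ0 w0=1 w2=0 w1=1 clk=0
t6.Δ1 w0=1 w2=0 w1=1 clk=1
t6.Δ2 w0=1 w2=1 w1=1 clk=1
t6.Δ3 w0=0 w2=1 w1=1 clk=1
t7.Δ0 w0=0 w2=1 w1=1 clk=1
t7.Δ1 w0=0 w2=1 w1=1 clk=0
t8.Δ0 w0=0 w2=1 w1=1 clk=0
t8.Δ1 w0=0 w2=1 w1=1 clk=1
t8.Δ2 w0=0 w2=0 w1=1 clk=1
t8.Δ3 w0=1 w2=0 w1=1 clk=1
t9.Δ0 w0=1 w2=0 w1=1 clk=1
t9.Δ1 w0=1 w2=0 w1=1 clk=0
t10.Δ0 w0=1 w2=0 w1=1 clk=0
t10.Δ1 w0=1 w2=0 w1=1 clk=1
t10.Δ2 w0=1 w2=1 w1=1 clk=1
t10.Δ3 w0=0 w2=1 w1=1 clk=1
t11.Δ0 w0=0 w2=1 w1=1 clk=1
t11.Δ1 w0=0 w2=1 w1=1 clk=0
t12.Δ0 w0=0 w2=1 w1=1 clk=0
t12.Δ1 w0=0 w2=1 w1=1 clk=1
t12.Δ2 w0=0 w2=0 w1=1 clk=1
t12.Δ3 w0=1 w2=0 w1=1 clk=1
t13.Δ0 w0=1 w2=0 w1=1 clk=1
t13.Δ1 w0=1 w2=0 w1=1 clk=0
t14.Δ0 w0=1 w2=0 w1=1 clk=0
t14.Δ1 w0=1 w2=0 w1=1 clk=1
t14.Δ2 w0=1 w2=1 w1=1 clk=1
t14.Δ3 w0=0 w2=1 w1=1 clk=1
t15.Δ0 w0=0 w2=1 w1=1 clk=1
t15.Δ1 w0=0 w2=1 w1=1 clk=0
t16.Δ0 w0=0 w2=1 w1=1 clk=0
t16.Δ1 w0=0 w2=1 w1=1 clk=1
t16.Δ2 w0=0 w2=0 w1=1 clk=1
t16.Δ3 w0=1 w2=0 w1=1 clk=1
t17.Δ0 w0=1 w2=0 w1=1 clk=1
t17.Δ1 w0=1 w2=0 w1=1 clk=0
t18.Δ0 w0=1 w2=0 w1=1 clk=0
t18.Δ1 w0=1 w2=0 w1=1 clk=1
t18.Δ2 w0=1 w2=1 w1=1 clk=1
t18.Δ3 w0=0 w2=1 w1=1 clk=1
t19.Δ0 w0=0 w2=1 w1=1 clk=1
t19.Δ1 w0=0 w2=1 w1=1 clk=0

1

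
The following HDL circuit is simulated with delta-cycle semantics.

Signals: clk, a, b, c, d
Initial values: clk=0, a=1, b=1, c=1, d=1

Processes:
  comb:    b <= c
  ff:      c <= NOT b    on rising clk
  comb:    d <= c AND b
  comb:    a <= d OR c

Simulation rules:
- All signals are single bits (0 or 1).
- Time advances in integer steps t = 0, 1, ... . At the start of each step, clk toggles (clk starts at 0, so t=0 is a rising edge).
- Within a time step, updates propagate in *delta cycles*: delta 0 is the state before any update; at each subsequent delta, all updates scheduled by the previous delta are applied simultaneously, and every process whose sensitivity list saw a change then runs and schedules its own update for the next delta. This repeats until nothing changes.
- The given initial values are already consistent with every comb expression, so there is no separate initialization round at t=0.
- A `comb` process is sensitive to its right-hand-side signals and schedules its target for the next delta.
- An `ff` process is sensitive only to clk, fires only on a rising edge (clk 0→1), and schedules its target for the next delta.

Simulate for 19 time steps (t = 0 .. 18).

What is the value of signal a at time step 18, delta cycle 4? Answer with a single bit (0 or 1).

[bits: clk,d,b,a,c]
t=0: Δ0=01111 Δ1=11111 Δ2=11110 Δ3=10010 Δ4=10000 | 4Δ
t=1: Δ0=10000 Δ1=00000 | 1Δ
t=2: Δ0=00000 Δ1=10000 Δ2=10001 Δ3=10111 Δ4=11111 | 4Δ
t=3: Δ0=11111 Δ1=01111 | 1Δ
t=4: Δ0=01111 Δ1=11111 Δ2=11110 Δ3=10010 Δ4=10000 | 4Δ
t=5: Δ0=10000 Δ1=00000 | 1Δ
t=6: Δ0=00000 Δ1=10000 Δ2=10001 Δ3=10111 Δ4=11111 | 4Δ
t=7: Δ0=11111 Δ1=01111 | 1Δ
t=8: Δ0=01111 Δ1=11111 Δ2=11110 Δ3=10010 Δ4=10000 | 4Δ
t=9: Δ0=10000 Δ1=00000 | 1Δ
t=10: Δ0=00000 Δ1=10000 Δ2=10001 Δ3=10111 Δ4=11111 | 4Δ
t=11: Δ0=11111 Δ1=01111 | 1Δ
t=12: Δ0=01111 Δ1=11111 Δ2=11110 Δ3=10010 Δ4=10000 | 4Δ
t=13: Δ0=10000 Δ1=00000 | 1Δ
t=14: Δ0=00000 Δ1=10000 Δ2=10001 Δ3=10111 Δ4=11111 | 4Δ
t=15: Δ0=11111 Δ1=01111 | 1Δ
t=16: Δ0=01111 Δ1=11111 Δ2=11110 Δ3=10010 Δ4=10000 | 4Δ
t=17: Δ0=10000 Δ1=00000 | 1Δ
t=18: Δ0=00000 Δ1=10000 Δ2=10001 Δ3=10111 Δ4=11111 | 4Δ

1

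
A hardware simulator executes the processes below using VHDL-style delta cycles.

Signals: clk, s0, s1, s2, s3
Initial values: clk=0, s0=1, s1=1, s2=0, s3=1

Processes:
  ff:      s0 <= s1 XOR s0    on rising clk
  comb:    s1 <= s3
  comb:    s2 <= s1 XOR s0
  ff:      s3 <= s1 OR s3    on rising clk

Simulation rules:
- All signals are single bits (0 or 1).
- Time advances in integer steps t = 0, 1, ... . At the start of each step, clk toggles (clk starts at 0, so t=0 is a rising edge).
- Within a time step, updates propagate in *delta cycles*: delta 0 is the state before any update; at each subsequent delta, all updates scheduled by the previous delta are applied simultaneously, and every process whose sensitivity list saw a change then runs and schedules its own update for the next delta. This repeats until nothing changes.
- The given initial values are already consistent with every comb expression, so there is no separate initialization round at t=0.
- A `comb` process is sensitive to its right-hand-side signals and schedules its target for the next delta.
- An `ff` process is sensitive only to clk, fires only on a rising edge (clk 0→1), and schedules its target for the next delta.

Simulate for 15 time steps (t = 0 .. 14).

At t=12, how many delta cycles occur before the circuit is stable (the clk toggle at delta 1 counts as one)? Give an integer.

[bits: s1,s3,s0,clk,s2]
t=0: Δ0=11100 Δ1=11110 Δ2=11010 Δ3=11011 | 3Δ
t=1: Δ0=11011 Δ1=11001 | 1Δ
t=2: Δ0=11001 Δ1=11011 Δ2=11111 Δ3=11110 | 3Δ
t=3: Δ0=11110 Δ1=11100 | 1Δ
t=4: Δ0=11100 Δ1=11110 Δ2=11010 Δ3=11011 | 3Δ
t=5: Δ0=11011 Δ1=11001 | 1Δ
t=6: Δ0=11001 Δ1=11011 Δ2=11111 Δ3=11110 | 3Δ
t=7: Δ0=11110 Δ1=11100 | 1Δ
t=8: Δ0=11100 Δ1=11110 Δ2=11010 Δ3=11011 | 3Δ
t=9: Δ0=11011 Δ1=11001 | 1Δ
t=10: Δ0=11001 Δ1=11011 Δ2=11111 Δ3=11110 | 3Δ
t=11: Δ0=11110 Δ1=11100 | 1Δ
t=12: Δ0=11100 Δ1=11110 Δ2=11010 Δ3=11011 | 3Δ
t=13: Δ0=11011 Δ1=11001 | 1Δ
t=14: Δ0=11001 Δ1=11011 Δ2=11111 Δ3=11110 | 3Δ

3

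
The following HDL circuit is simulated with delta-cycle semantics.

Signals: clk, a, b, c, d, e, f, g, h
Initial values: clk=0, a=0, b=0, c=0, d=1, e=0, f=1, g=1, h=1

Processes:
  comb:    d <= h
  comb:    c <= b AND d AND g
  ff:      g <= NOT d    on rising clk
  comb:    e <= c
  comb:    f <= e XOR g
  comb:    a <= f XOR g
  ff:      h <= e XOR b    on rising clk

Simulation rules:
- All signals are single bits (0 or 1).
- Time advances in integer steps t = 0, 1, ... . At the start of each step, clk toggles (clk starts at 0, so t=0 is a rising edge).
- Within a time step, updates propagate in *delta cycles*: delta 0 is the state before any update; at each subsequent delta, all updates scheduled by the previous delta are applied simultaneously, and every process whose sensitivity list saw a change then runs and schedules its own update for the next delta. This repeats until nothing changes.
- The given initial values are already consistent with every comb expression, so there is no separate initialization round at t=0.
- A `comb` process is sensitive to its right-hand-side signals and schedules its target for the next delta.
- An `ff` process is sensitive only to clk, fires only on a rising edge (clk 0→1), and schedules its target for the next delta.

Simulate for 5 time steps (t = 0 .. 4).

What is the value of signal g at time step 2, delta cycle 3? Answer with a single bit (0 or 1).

1

t=0 Δ0: f=1 a=0 d=1 b=0 clk=0 g=1 c=0 e=0 h=1
  Δ1: clk:0→1
  Δ2: g:1→0, h:1→0
  Δ3: f:1→0, a:0→1, d:1→0
  Δ4: a:1→0
  (4Δ to stable)
t=1 Δ0: f=0 a=0 d=0 b=0 clk=1 g=0 c=0 e=0 h=0
  Δ1: clk:1→0
  (1Δ to stable)
t=2 Δ0: f=0 a=0 d=0 b=0 clk=0 g=0 c=0 e=0 h=0
  Δ1: clk:0→1
  Δ2: g:0→1
  Δ3: f:0→1, a:0→1
  Δ4: a:1→0
  (4Δ to stable)
t=3 Δ0: f=1 a=0 d=0 b=0 clk=1 g=1 c=0 e=0 h=0
  Δ1: clk:1→0
  (1Δ to stable)
t=4 Δ0: f=1 a=0 d=0 b=0 clk=0 g=1 c=0 e=0 h=0
  Δ1: clk:0→1
  (1Δ to stable)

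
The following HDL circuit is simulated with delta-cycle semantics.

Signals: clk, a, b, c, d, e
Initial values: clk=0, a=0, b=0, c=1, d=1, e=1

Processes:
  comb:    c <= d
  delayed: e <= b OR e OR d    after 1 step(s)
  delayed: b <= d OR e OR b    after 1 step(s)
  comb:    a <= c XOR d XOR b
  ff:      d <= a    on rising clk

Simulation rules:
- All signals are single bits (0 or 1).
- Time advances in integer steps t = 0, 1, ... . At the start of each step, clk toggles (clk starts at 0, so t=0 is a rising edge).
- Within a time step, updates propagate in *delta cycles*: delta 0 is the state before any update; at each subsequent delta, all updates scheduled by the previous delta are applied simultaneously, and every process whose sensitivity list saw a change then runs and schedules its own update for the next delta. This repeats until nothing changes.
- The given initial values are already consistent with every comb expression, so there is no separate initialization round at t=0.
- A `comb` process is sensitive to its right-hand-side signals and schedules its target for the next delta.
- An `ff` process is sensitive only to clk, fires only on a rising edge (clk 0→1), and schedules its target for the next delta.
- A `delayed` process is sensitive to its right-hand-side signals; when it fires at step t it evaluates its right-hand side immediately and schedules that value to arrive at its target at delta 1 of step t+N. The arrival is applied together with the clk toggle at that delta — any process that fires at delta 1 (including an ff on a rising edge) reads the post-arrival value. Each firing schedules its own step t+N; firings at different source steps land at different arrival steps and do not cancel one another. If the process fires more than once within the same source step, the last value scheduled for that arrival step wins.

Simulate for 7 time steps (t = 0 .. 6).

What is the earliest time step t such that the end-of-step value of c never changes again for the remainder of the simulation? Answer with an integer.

2

t=0 Δ0: clk=0 b=0 d=1 e=1 c=1 a=0
  Δ1: clk:0→1
  Δ2: d:1→0
  Δ3: c:1→0, a:0→1
  Δ4: a:1→0
  (4Δ to stable)
t=1 Δ0: clk=1 b=0 d=0 e=1 c=0 a=0
  Δ1: clk:1→0, b:0→1
  Δ2: a:0→1
  (2Δ to stable)
t=2 Δ0: clk=0 b=1 d=0 e=1 c=0 a=1
  Δ1: clk:0→1
  Δ2: d:0→1
  Δ3: c:0→1, a:1→0
  Δ4: a:0→1
  (4Δ to stable)
t=3 Δ0: clk=1 b=1 d=1 e=1 c=1 a=1
  Δ1: clk:1→0
  (1Δ to stable)
t=4 Δ0: clk=0 b=1 d=1 e=1 c=1 a=1
  Δ1: clk:0→1
  (1Δ to stable)
t=5 Δ0: clk=1 b=1 d=1 e=1 c=1 a=1
  Δ1: clk:1→0
  (1Δ to stable)
t=6 Δ0: clk=0 b=1 d=1 e=1 c=1 a=1
  Δ1: clk:0→1
  (1Δ to stable)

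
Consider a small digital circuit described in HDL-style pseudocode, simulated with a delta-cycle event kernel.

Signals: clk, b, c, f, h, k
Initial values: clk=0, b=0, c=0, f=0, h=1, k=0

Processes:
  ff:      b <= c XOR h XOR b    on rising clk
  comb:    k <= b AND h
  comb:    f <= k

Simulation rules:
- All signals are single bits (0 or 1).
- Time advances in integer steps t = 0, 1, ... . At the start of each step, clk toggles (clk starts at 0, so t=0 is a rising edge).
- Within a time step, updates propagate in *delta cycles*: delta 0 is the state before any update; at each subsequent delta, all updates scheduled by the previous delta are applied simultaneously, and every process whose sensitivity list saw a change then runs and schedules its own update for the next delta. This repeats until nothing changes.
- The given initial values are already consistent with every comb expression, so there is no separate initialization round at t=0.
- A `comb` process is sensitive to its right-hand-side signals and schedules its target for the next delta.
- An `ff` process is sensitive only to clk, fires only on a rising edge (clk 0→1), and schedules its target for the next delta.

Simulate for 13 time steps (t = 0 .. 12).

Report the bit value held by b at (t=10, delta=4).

0

t0.Δ0 k=0 h=1 f=0 b=0 c=0 clk=0
t0.Δ1 k=0 h=1 f=0 b=0 c=0 clk=1
t0.Δ2 k=0 h=1 f=0 b=1 c=0 clk=1
t0.Δ3 k=1 h=1 f=0 b=1 c=0 clk=1
t0.Δ4 k=1 h=1 f=1 b=1 c=0 clk=1
t1.Δ0 k=1 h=1 f=1 b=1 c=0 clk=1
t1.Δ1 k=1 h=1 f=1 b=1 c=0 clk=0
t2.Δ0 k=1 h=1 f=1 b=1 c=0 clk=0
t2.Δ1 k=1 h=1 f=1 b=1 c=0 clk=1
t2.Δ2 k=1 h=1 f=1 b=0 c=0 clk=1
t2.Δ3 k=0 h=1 f=1 b=0 c=0 clk=1
t2.Δ4 k=0 h=1 f=0 b=0 c=0 clk=1
t3.Δ0 k=0 h=1 f=0 b=0 c=0 clk=1
t3.Δ1 k=0 h=1 f=0 b=0 c=0 clk=0
t4.Δ0 k=0 h=1 f=0 b=0 c=0 clk=0
t4.Δ1 k=0 h=1 f=0 b=0 c=0 clk=1
t4.Δ2 k=0 h=1 f=0 b=1 c=0 clk=1
t4.Δ3 k=1 h=1 f=0 b=1 c=0 clk=1
t4.Δ4 k=1 h=1 f=1 b=1 c=0 clk=1
t5.Δ0 k=1 h=1 f=1 b=1 c=0 clk=1
t5.Δ1 k=1 h=1 f=1 b=1 c=0 clk=0
t6.Δ0 k=1 h=1 f=1 b=1 c=0 clk=0
t6.Δ1 k=1 h=1 f=1 b=1 c=0 clk=1
t6.Δ2 k=1 h=1 f=1 b=0 c=0 clk=1
t6.Δ3 k=0 h=1 f=1 b=0 c=0 clk=1
t6.Δ4 k=0 h=1 f=0 b=0 c=0 clk=1
t7.Δ0 k=0 h=1 f=0 b=0 c=0 clk=1
t7.Δ1 k=0 h=1 f=0 b=0 c=0 clk=0
t8.Δ0 k=0 h=1 f=0 b=0 c=0 clk=0
t8.Δ1 k=0 h=1 f=0 b=0 c=0 clk=1
t8.Δ2 k=0 h=1 f=0 b=1 c=0 clk=1
t8.Δ3 k=1 h=1 f=0 b=1 c=0 clk=1
t8.Δ4 k=1 h=1 f=1 b=1 c=0 clk=1
t9.Δ0 k=1 h=1 f=1 b=1 c=0 clk=1
t9.Δ1 k=1 h=1 f=1 b=1 c=0 clk=0
t10.Δ0 k=1 h=1 f=1 b=1 c=0 clk=0
t10.Δ1 k=1 h=1 f=1 b=1 c=0 clk=1
t10.Δ2 k=1 h=1 f=1 b=0 c=0 clk=1
t10.Δ3 k=0 h=1 f=1 b=0 c=0 clk=1
t10.Δ4 k=0 h=1 f=0 b=0 c=0 clk=1
t11.Δ0 k=0 h=1 f=0 b=0 c=0 clk=1
t11.Δ1 k=0 h=1 f=0 b=0 c=0 clk=0
t12.Δ0 k=0 h=1 f=0 b=0 c=0 clk=0
t12.Δ1 k=0 h=1 f=0 b=0 c=0 clk=1
t12.Δ2 k=0 h=1 f=0 b=1 c=0 clk=1
t12.Δ3 k=1 h=1 f=0 b=1 c=0 clk=1
t12.Δ4 k=1 h=1 f=1 b=1 c=0 clk=1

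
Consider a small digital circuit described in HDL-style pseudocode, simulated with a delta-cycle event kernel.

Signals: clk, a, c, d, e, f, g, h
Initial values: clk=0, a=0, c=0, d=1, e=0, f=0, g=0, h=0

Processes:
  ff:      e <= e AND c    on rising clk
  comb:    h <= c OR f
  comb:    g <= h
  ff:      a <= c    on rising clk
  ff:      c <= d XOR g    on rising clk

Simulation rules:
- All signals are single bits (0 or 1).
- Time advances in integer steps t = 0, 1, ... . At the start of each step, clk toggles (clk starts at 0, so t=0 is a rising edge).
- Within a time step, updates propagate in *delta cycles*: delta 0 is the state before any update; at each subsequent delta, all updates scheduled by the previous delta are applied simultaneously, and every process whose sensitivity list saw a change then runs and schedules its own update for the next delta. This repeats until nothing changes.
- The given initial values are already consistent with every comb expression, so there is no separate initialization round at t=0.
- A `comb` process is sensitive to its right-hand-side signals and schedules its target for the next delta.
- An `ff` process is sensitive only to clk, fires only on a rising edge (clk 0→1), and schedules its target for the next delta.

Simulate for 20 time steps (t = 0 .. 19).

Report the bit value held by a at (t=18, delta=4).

[bits: e,h,g,a,c,f,clk,d]
t=0: Δ0=00000001 Δ1=00000011 Δ2=00001011 Δ3=01001011 Δ4=01101011 | 4Δ
t=1: Δ0=01101011 Δ1=01101001 | 1Δ
t=2: Δ0=01101001 Δ1=01101011 Δ2=01110011 Δ3=00110011 Δ4=00010011 | 4Δ
t=3: Δ0=00010011 Δ1=00010001 | 1Δ
t=4: Δ0=00010001 Δ1=00010011 Δ2=00001011 Δ3=01001011 Δ4=01101011 | 4Δ
t=5: Δ0=01101011 Δ1=01101001 | 1Δ
t=6: Δ0=01101001 Δ1=01101011 Δ2=01110011 Δ3=00110011 Δ4=00010011 | 4Δ
t=7: Δ0=00010011 Δ1=00010001 | 1Δ
t=8: Δ0=00010001 Δ1=00010011 Δ2=00001011 Δ3=01001011 Δ4=01101011 | 4Δ
t=9: Δ0=01101011 Δ1=01101001 | 1Δ
t=10: Δ0=01101001 Δ1=01101011 Δ2=01110011 Δ3=00110011 Δ4=00010011 | 4Δ
t=11: Δ0=00010011 Δ1=00010001 | 1Δ
t=12: Δ0=00010001 Δ1=00010011 Δ2=00001011 Δ3=01001011 Δ4=01101011 | 4Δ
t=13: Δ0=01101011 Δ1=01101001 | 1Δ
t=14: Δ0=01101001 Δ1=01101011 Δ2=01110011 Δ3=00110011 Δ4=00010011 | 4Δ
t=15: Δ0=00010011 Δ1=00010001 | 1Δ
t=16: Δ0=00010001 Δ1=00010011 Δ2=00001011 Δ3=01001011 Δ4=01101011 | 4Δ
t=17: Δ0=01101011 Δ1=01101001 | 1Δ
t=18: Δ0=01101001 Δ1=01101011 Δ2=01110011 Δ3=00110011 Δ4=00010011 | 4Δ
t=19: Δ0=00010011 Δ1=00010001 | 1Δ

1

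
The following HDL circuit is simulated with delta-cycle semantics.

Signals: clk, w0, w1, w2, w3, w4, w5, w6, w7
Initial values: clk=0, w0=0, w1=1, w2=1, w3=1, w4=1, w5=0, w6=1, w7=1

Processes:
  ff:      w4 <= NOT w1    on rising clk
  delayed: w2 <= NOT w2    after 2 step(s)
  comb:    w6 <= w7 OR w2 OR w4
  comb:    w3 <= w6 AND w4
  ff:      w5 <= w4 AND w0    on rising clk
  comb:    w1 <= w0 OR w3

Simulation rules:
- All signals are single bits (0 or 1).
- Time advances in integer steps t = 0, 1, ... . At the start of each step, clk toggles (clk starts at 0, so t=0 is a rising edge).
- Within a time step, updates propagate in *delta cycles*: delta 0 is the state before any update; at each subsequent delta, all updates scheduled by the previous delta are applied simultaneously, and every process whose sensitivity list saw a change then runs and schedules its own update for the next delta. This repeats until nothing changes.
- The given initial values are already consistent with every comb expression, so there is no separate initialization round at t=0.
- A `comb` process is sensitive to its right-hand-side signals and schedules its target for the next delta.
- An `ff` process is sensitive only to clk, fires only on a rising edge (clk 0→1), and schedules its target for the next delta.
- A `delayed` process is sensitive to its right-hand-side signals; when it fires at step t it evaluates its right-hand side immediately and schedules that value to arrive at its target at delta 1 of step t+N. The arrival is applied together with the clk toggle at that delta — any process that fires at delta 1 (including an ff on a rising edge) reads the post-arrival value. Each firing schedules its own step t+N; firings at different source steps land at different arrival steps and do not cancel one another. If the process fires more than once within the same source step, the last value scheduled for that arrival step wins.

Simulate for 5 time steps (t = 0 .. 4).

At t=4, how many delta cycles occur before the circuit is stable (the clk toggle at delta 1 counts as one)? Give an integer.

[bits: w4,w6,w3,w2,w5,w7,w0,clk,w1]
t=0: Δ0=111101001 Δ1=111101011 Δ2=011101011 Δ3=010101011 Δ4=010101010 | 4Δ
t=1: Δ0=010101010 Δ1=010101000 | 1Δ
t=2: Δ0=010101000 Δ1=010101010 Δ2=110101010 Δ3=111101010 Δ4=111101011 | 4Δ
t=3: Δ0=111101011 Δ1=111101001 | 1Δ
t=4: Δ0=111101001 Δ1=111101011 Δ2=011101011 Δ3=010101011 Δ4=010101010 | 4Δ

4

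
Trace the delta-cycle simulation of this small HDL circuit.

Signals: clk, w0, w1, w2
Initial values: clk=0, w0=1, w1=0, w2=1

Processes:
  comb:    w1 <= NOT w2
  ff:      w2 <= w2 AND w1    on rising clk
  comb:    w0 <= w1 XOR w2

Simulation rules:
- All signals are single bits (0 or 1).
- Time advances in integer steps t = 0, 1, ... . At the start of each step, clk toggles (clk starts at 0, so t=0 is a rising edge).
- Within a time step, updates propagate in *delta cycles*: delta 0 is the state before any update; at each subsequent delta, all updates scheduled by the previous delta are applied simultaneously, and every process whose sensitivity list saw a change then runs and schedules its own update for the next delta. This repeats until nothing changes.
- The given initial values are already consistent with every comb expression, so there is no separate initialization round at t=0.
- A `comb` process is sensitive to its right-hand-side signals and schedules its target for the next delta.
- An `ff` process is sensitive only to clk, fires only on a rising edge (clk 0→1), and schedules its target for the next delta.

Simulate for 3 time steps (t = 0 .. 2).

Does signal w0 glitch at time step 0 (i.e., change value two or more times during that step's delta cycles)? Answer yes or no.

t0.Δ0 clk=0 w1=0 w2=1 w0=1
t0.Δ1 clk=1 w1=0 w2=1 w0=1
t0.Δ2 clk=1 w1=0 w2=0 w0=1
t0.Δ3 clk=1 w1=1 w2=0 w0=0
t0.Δ4 clk=1 w1=1 w2=0 w0=1
t1.Δ0 clk=1 w1=1 w2=0 w0=1
t1.Δ1 clk=0 w1=1 w2=0 w0=1
t2.Δ0 clk=0 w1=1 w2=0 w0=1
t2.Δ1 clk=1 w1=1 w2=0 w0=1

yes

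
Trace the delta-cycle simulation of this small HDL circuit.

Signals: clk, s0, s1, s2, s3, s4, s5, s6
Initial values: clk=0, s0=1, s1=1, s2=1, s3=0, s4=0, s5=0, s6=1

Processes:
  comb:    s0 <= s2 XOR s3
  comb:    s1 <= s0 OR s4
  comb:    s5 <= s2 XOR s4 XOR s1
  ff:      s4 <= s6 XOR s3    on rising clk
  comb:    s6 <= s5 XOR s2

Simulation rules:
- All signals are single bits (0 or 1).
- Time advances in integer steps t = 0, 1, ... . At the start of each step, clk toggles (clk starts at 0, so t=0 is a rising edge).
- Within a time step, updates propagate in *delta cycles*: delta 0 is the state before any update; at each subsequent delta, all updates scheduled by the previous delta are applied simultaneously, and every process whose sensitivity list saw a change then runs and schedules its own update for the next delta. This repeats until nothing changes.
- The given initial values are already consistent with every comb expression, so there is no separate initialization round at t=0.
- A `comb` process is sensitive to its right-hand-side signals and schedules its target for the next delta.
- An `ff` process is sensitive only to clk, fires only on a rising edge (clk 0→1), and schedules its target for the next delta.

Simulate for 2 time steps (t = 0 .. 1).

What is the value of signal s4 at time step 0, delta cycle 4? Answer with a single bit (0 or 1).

[bits: s6,s3,s4,s5,clk,s1,s2,s0]
t=0: Δ0=10000111 Δ1=10001111 Δ2=10101111 Δ3=10111111 Δ4=00111111 | 4Δ
t=1: Δ0=00111111 Δ1=00110111 | 1Δ

1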